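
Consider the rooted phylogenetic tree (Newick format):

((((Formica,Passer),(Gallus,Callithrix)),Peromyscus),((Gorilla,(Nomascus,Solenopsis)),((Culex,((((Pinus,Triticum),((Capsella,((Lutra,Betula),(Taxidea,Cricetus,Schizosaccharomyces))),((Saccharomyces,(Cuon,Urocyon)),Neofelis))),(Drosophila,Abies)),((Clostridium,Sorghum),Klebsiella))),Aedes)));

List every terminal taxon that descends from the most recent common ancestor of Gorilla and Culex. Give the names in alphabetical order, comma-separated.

Tracing Gorilla: it sits inside (Gorilla,(Nomascus,Solenopsis)).
Tracing Culex: it sits inside (Culex,((((Pinus,Triticum),((Capsella,((Lutra,Betula),(Taxidea,Cricetus,Schizosaccharomyces))),((Saccharomyces,(Cuon,Urocyon)),Neofelis))),(Drosophila,Abies)),((Clostridium,Sorghum),Klebsiella))).
The smallest clade enclosing both is ((Gorilla,(Nomascus,Solenopsis)),((Culex,((((Pinus,Triticum),((Capsella,((Lutra,Betula),(Taxidea,Cricetus,Schizosaccharomyces))),((Saccharomyces,(Cuon,Urocyon)),Neofelis))),(Drosophila,Abies)),((Clostridium,Sorghum),Klebsiella))),Aedes)); the answer is its 22 terminal taxa in alphabetical order.

Abies, Aedes, Betula, Capsella, Clostridium, Cricetus, Culex, Cuon, Drosophila, Gorilla, Klebsiella, Lutra, Neofelis, Nomascus, Pinus, Saccharomyces, Schizosaccharomyces, Solenopsis, Sorghum, Taxidea, Triticum, Urocyon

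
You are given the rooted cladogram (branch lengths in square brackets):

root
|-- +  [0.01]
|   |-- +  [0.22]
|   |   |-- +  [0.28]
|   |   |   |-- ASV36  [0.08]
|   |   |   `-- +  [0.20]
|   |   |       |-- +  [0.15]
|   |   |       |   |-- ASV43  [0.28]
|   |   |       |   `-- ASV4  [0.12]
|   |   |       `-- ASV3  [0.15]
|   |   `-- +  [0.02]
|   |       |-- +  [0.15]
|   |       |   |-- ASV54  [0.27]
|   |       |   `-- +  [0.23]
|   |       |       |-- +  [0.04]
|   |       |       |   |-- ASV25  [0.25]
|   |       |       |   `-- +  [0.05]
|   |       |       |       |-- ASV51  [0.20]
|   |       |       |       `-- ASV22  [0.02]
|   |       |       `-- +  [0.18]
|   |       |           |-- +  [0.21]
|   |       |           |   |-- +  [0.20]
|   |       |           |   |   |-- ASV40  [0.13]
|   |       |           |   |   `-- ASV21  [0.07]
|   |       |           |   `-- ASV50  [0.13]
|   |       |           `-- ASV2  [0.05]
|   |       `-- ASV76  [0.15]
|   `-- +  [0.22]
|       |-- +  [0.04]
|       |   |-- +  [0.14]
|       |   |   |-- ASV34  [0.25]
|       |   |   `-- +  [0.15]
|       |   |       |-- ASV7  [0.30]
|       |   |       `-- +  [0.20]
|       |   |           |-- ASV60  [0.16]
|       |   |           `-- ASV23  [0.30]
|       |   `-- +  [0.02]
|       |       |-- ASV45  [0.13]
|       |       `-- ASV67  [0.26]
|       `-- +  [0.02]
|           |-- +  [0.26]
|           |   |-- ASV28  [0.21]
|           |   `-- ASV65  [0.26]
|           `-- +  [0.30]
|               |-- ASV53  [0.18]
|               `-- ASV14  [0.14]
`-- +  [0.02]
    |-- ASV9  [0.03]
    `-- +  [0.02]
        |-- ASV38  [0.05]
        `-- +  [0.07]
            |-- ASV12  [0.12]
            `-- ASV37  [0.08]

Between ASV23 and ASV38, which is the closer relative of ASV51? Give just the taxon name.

The MRCA of ASV51 and ASV23 subtends (((ASV36,((ASV43,ASV4),ASV3)),((ASV54,((ASV25,(ASV51,ASV22)),(((ASV40,ASV21),ASV50),ASV2))),ASV76)),(((ASV34,(ASV7,(ASV60,ASV23))),(ASV45,ASV67)),((ASV28,ASV65),(ASV53,ASV14)))) (23 taxa).
The MRCA of ASV51 and ASV38 is the root, subtending the entire tree (27 taxa).
The first is nested inside the second, so ASV51 shares a more recent common ancestor with ASV23.

ASV23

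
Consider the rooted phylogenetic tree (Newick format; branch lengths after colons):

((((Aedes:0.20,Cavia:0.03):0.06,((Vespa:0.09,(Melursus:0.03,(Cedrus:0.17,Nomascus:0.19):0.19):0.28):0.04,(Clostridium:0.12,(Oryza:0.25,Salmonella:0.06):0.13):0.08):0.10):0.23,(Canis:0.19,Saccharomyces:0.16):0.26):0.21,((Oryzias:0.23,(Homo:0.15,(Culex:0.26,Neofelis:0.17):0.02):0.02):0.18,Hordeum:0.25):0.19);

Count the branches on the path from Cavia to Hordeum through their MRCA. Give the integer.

6

The MRCA of Cavia and Hordeum is the root of the tree.
From Cavia up to that node: 4 branches. From Hordeum up to the same node: 2 branches. Total: 4 + 2 = 6.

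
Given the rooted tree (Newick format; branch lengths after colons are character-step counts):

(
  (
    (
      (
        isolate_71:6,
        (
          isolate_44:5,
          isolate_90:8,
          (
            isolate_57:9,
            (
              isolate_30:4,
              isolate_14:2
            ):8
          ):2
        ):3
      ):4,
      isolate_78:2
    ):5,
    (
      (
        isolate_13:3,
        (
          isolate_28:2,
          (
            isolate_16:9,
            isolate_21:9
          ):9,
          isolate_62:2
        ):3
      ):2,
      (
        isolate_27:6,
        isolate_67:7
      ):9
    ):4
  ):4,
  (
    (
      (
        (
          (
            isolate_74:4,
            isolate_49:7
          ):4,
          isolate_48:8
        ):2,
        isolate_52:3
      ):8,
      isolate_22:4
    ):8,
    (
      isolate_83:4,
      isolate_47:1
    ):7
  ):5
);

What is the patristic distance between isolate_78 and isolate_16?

34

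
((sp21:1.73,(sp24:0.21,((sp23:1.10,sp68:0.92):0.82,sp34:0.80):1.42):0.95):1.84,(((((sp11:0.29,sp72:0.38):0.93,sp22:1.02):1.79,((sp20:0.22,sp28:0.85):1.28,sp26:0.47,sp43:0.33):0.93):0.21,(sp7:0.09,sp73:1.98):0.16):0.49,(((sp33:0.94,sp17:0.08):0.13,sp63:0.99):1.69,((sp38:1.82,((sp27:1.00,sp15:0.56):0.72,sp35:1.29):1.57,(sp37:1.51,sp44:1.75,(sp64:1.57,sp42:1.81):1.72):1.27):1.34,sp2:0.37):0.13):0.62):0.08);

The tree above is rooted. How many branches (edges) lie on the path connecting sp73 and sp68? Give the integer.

9

The MRCA of sp73 and sp68 is the root of the tree.
From sp73 up to that node: 4 branches. From sp68 up to the same node: 5 branches. Total: 4 + 5 = 9.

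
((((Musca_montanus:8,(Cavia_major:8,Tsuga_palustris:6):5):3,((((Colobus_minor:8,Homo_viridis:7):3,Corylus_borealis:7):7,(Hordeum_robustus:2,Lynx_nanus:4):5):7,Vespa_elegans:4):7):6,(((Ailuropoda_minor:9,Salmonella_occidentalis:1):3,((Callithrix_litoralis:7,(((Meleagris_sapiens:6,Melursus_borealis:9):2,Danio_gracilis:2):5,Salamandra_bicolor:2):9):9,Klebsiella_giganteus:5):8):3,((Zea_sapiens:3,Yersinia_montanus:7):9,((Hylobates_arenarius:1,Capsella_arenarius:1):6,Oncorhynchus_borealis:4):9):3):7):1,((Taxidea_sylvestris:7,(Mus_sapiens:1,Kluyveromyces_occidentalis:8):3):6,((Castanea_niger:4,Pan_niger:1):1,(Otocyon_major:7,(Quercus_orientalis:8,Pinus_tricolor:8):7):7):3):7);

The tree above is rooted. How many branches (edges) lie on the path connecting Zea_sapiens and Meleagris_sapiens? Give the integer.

The MRCA of Zea_sapiens and Meleagris_sapiens is the node subtending (((Ailuropoda_minor,Salmonella_occidentalis),((Callithrix_litoralis,(((Meleagris_sapiens,Melursus_borealis),Danio_gracilis),Salamandra_bicolor)),Klebsiella_giganteus)),((Zea_sapiens,Yersinia_montanus),((Hylobates_arenarius,Capsella_arenarius),Oncorhynchus_borealis))).
From Zea_sapiens up to that node: 3 branches. From Meleagris_sapiens up to the same node: 7 branches. Total: 3 + 7 = 10.

10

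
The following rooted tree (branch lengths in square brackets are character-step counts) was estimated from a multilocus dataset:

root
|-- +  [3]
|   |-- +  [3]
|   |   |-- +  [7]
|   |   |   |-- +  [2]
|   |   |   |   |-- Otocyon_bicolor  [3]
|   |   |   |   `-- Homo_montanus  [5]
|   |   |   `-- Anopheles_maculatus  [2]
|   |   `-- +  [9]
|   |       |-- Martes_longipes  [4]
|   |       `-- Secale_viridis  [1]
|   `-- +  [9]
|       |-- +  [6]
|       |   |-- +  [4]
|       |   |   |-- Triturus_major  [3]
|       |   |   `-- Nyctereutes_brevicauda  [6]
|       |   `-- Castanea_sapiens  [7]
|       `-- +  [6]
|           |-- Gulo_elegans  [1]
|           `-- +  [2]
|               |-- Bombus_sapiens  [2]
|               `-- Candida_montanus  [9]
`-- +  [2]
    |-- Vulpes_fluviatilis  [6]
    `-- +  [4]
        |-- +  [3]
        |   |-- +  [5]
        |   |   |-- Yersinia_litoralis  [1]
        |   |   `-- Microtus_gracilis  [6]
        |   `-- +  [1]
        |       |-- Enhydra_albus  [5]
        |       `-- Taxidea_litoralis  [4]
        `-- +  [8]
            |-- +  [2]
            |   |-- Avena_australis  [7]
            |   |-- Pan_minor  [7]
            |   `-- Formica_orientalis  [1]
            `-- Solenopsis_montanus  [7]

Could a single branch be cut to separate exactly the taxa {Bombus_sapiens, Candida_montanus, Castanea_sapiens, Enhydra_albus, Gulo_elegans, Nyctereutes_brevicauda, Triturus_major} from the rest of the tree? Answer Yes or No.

No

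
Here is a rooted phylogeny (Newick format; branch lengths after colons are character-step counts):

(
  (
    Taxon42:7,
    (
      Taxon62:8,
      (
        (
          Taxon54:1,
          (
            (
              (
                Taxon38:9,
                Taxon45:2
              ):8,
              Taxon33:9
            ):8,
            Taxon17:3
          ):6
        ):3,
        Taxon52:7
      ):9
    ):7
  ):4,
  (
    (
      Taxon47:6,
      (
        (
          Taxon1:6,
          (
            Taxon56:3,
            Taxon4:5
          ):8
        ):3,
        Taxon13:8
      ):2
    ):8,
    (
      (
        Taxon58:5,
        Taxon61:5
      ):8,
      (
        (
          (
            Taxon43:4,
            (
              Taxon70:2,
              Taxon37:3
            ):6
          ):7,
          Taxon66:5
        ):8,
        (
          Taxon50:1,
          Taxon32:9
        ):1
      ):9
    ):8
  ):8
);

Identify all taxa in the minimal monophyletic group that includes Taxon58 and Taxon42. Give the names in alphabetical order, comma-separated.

Tracing Taxon58: it sits inside (Taxon58,Taxon61).
Tracing Taxon42: it sits inside (Taxon42,(Taxon62,((Taxon54,(((Taxon38,Taxon45),Taxon33),Taxon17)),Taxon52))).
The smallest clade enclosing both is the whole tree (their MRCA is the root), so the answer is all 21 tips in alphabetical order.

Taxon1, Taxon13, Taxon17, Taxon32, Taxon33, Taxon37, Taxon38, Taxon4, Taxon42, Taxon43, Taxon45, Taxon47, Taxon50, Taxon52, Taxon54, Taxon56, Taxon58, Taxon61, Taxon62, Taxon66, Taxon70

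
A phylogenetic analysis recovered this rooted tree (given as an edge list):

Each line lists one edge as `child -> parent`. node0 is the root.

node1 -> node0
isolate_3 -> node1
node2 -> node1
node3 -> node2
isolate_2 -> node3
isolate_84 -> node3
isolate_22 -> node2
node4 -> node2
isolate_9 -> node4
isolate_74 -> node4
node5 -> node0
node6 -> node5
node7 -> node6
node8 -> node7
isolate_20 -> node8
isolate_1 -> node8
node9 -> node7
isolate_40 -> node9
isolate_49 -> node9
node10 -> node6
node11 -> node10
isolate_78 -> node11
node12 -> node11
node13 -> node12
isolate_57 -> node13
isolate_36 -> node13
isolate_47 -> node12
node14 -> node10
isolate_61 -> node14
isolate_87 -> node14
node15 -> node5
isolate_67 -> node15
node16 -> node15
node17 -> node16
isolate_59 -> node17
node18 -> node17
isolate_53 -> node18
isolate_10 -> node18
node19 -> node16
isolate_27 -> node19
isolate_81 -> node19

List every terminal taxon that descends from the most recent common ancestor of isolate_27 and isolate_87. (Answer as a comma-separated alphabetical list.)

Tracing isolate_27: it sits inside (isolate_27,isolate_81).
Tracing isolate_87: it sits inside (isolate_61,isolate_87).
The smallest clade enclosing both is ((((isolate_20,isolate_1),(isolate_40,isolate_49)),((isolate_78,((isolate_57,isolate_36),isolate_47)),(isolate_61,isolate_87))),(isolate_67,((isolate_59,(isolate_53,isolate_10)),(isolate_27,isolate_81)))); the answer is its 16 terminal taxa in alphabetical order.

isolate_1, isolate_10, isolate_20, isolate_27, isolate_36, isolate_40, isolate_47, isolate_49, isolate_53, isolate_57, isolate_59, isolate_61, isolate_67, isolate_78, isolate_81, isolate_87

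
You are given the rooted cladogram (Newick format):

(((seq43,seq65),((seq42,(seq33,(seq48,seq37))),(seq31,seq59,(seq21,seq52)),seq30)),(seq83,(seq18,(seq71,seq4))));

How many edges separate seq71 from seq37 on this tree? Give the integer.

10

The MRCA of seq71 and seq37 is the root of the tree.
From seq71 up to that node: 4 branches. From seq37 up to the same node: 6 branches. Total: 4 + 6 = 10.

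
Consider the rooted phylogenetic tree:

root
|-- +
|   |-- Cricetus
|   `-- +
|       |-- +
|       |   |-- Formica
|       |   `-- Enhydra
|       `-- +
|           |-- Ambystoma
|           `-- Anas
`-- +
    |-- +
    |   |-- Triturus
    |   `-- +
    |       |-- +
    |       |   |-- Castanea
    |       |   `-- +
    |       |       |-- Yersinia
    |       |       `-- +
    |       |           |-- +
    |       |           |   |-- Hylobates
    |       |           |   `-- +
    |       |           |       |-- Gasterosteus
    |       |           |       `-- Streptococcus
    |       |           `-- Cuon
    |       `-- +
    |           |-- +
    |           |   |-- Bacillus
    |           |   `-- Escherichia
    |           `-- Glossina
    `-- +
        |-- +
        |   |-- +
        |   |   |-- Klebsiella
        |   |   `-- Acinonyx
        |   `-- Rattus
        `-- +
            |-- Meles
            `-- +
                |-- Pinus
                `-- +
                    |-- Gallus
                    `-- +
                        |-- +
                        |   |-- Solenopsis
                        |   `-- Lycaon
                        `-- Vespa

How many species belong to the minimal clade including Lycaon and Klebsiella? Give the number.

The MRCA of Lycaon and Klebsiella is the node subtending (((Klebsiella,Acinonyx),Rattus),(Meles,(Pinus,(Gallus,((Solenopsis,Lycaon),Vespa))))).
That clade contains 9 terminal taxa: Acinonyx, Gallus, Klebsiella, Lycaon, Meles, Pinus, Rattus, Solenopsis, Vespa.

9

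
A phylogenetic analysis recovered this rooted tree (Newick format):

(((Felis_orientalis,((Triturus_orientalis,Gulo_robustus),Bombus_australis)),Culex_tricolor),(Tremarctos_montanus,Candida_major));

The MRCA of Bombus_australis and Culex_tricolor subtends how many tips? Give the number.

5

The MRCA of Bombus_australis and Culex_tricolor is the node subtending ((Felis_orientalis,((Triturus_orientalis,Gulo_robustus),Bombus_australis)),Culex_tricolor).
That clade contains 5 terminal taxa: Bombus_australis, Culex_tricolor, Felis_orientalis, Gulo_robustus, Triturus_orientalis.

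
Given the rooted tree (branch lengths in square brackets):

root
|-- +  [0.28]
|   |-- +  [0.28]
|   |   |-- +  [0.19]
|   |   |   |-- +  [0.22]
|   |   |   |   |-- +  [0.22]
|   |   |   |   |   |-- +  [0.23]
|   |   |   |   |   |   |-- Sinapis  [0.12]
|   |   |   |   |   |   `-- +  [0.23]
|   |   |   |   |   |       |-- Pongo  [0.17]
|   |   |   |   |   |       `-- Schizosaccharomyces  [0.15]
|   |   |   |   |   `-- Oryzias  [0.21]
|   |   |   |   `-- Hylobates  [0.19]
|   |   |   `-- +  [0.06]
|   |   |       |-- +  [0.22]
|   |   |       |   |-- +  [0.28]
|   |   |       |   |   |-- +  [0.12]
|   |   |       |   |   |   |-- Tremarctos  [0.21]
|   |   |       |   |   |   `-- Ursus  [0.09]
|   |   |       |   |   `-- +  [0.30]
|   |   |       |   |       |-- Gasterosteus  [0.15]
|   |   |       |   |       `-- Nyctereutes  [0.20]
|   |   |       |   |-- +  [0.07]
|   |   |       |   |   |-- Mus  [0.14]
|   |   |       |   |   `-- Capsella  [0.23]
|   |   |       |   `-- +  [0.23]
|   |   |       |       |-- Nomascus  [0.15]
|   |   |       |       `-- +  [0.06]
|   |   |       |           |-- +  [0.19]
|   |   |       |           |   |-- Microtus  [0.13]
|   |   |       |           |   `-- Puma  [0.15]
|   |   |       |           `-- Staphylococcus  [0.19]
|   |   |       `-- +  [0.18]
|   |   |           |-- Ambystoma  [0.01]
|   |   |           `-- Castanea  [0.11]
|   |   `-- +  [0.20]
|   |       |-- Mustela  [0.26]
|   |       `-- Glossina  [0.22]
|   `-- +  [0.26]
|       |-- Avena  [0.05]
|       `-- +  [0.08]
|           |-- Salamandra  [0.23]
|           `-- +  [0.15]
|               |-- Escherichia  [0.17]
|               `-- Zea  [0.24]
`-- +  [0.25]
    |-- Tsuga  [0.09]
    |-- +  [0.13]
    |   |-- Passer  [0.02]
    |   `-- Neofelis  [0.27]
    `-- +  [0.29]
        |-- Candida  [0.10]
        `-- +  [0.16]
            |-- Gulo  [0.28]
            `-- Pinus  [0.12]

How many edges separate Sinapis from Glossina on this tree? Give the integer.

The MRCA of Sinapis and Glossina is the node subtending (((((Sinapis,(Pongo,Schizosaccharomyces)),Oryzias),Hylobates),((((Tremarctos,Ursus),(Gasterosteus,Nyctereutes)),(Mus,Capsella),(Nomascus,((Microtus,Puma),Staphylococcus))),(Ambystoma,Castanea))),(Mustela,Glossina)).
From Sinapis up to that node: 5 branches. From Glossina up to the same node: 2 branches. Total: 5 + 2 = 7.

7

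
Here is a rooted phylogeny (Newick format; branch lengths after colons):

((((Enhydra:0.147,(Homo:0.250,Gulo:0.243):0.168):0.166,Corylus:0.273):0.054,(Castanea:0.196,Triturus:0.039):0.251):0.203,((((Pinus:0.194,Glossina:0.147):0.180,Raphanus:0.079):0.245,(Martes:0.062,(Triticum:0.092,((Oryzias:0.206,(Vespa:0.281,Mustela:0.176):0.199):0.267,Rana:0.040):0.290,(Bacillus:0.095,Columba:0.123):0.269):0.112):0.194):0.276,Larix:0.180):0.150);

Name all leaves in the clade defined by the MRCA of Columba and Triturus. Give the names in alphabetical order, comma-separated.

Bacillus, Castanea, Columba, Corylus, Enhydra, Glossina, Gulo, Homo, Larix, Martes, Mustela, Oryzias, Pinus, Rana, Raphanus, Triticum, Triturus, Vespa

Tracing Columba: it sits inside (Bacillus,Columba).
Tracing Triturus: it sits inside (Castanea,Triturus).
The smallest clade enclosing both is the whole tree (their MRCA is the root), so the answer is all 18 tips in alphabetical order.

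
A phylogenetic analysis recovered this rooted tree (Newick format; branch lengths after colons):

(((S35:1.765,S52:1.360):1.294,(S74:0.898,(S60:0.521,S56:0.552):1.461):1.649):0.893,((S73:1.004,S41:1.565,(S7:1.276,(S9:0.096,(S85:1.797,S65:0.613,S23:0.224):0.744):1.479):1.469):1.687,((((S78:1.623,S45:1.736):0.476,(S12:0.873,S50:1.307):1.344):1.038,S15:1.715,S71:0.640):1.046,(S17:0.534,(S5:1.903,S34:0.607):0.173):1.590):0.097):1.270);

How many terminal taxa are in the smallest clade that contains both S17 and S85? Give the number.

16

The MRCA of S17 and S85 is the node subtending ((S73,S41,(S7,(S9,(S85,S65,S23)))),((((S78,S45),(S12,S50)),S15,S71),(S17,(S5,S34)))).
That clade contains 16 terminal taxa: S12, S15, S17, S23, S34, S41, S45, S5, S50, S65, S7, S71, S73, S78, S85, S9.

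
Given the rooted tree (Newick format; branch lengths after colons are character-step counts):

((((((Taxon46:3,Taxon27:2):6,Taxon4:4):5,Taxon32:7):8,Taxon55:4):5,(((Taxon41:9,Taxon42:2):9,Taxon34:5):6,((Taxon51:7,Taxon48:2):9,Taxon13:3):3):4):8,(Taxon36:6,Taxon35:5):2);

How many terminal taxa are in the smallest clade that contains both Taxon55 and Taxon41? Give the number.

11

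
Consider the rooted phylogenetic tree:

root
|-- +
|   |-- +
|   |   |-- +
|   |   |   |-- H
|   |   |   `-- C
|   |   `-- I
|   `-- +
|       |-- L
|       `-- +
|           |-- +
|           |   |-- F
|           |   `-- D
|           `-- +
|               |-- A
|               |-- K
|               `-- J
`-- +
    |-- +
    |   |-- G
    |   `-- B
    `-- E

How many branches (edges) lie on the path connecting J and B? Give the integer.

8

The MRCA of J and B is the root of the tree.
From J up to that node: 5 branches. From B up to the same node: 3 branches. Total: 5 + 3 = 8.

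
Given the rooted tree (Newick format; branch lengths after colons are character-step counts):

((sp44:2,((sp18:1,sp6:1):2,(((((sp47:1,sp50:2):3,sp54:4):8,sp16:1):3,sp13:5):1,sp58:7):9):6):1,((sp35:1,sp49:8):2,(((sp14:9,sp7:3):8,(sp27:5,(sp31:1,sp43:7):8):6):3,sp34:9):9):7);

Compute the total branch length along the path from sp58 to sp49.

40

The path runs sp58 → … → MRCA → … → sp49; the MRCA is the root of the tree.
Branch lengths along that path: 7 + 9 + 6 + 1 + 7 + 2 + 8 = 40.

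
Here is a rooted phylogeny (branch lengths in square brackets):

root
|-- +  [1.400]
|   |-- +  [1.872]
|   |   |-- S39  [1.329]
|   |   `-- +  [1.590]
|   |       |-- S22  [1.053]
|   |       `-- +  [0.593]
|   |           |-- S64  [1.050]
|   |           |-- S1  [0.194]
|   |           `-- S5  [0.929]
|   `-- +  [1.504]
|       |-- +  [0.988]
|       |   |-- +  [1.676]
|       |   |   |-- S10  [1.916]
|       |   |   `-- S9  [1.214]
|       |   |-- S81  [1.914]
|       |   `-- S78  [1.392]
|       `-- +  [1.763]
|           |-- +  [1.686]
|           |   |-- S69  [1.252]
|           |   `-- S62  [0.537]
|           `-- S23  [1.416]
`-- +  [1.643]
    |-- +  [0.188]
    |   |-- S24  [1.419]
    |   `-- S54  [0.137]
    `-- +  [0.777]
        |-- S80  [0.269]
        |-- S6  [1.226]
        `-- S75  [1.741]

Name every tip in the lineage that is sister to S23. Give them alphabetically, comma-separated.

S23 attaches to the tree at the node subtending ((S69,S62),S23).
The other lineage descending from that same node — the sister group — is (S69,S62); its 2 tips in alphabetical order are the answer.

S62, S69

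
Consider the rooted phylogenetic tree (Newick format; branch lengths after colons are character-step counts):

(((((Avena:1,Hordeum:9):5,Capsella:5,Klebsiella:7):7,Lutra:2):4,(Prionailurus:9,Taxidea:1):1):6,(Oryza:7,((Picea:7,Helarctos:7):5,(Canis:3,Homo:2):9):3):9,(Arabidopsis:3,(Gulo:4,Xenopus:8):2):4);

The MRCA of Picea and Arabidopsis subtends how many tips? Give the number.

The MRCA of Picea and Arabidopsis is the root, so the clade is the entire tree.
That clade contains 15 terminal taxa: Arabidopsis, Avena, Canis, Capsella, Gulo, Helarctos, Homo, Hordeum, Klebsiella, Lutra, Oryza, Picea, Prionailurus, Taxidea, Xenopus.

15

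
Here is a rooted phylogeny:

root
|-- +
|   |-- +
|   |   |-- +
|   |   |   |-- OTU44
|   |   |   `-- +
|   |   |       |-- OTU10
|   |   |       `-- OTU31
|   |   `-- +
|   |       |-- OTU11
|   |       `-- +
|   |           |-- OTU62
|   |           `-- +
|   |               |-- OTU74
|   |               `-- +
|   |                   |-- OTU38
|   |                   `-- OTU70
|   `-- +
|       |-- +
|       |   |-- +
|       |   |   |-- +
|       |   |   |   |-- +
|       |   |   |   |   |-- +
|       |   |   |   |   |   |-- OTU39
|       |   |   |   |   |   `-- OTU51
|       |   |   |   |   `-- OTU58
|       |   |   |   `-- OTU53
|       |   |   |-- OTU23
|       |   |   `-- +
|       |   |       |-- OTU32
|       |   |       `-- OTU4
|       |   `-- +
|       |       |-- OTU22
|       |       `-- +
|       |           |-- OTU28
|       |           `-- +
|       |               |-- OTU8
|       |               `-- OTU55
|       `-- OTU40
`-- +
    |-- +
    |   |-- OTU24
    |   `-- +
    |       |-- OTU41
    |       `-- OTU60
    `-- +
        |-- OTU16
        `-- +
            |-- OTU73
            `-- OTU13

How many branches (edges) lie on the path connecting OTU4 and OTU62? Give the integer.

9

The MRCA of OTU4 and OTU62 is the node subtending (((OTU44,(OTU10,OTU31)),(OTU11,(OTU62,(OTU74,(OTU38,OTU70))))),((((((OTU39,OTU51),OTU58),OTU53),OTU23,(OTU32,OTU4)),(OTU22,(OTU28,(OTU8,OTU55)))),OTU40)).
From OTU4 up to that node: 5 branches. From OTU62 up to the same node: 4 branches. Total: 5 + 4 = 9.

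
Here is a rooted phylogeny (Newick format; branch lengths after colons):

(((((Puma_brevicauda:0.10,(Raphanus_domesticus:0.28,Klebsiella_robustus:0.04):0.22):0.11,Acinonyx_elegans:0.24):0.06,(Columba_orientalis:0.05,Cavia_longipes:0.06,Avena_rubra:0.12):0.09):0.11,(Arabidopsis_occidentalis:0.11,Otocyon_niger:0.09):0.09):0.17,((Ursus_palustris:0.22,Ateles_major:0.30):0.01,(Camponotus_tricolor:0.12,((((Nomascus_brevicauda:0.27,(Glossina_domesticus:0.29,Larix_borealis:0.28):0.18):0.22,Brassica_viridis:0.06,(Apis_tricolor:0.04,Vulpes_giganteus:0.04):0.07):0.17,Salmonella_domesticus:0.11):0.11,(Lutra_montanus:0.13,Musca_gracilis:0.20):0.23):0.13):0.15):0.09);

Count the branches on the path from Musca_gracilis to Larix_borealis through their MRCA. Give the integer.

The MRCA of Musca_gracilis and Larix_borealis is the node subtending ((((Nomascus_brevicauda,(Glossina_domesticus,Larix_borealis)),Brassica_viridis,(Apis_tricolor,Vulpes_giganteus)),Salmonella_domesticus),(Lutra_montanus,Musca_gracilis)).
From Musca_gracilis up to that node: 2 branches. From Larix_borealis up to the same node: 5 branches. Total: 2 + 5 = 7.

7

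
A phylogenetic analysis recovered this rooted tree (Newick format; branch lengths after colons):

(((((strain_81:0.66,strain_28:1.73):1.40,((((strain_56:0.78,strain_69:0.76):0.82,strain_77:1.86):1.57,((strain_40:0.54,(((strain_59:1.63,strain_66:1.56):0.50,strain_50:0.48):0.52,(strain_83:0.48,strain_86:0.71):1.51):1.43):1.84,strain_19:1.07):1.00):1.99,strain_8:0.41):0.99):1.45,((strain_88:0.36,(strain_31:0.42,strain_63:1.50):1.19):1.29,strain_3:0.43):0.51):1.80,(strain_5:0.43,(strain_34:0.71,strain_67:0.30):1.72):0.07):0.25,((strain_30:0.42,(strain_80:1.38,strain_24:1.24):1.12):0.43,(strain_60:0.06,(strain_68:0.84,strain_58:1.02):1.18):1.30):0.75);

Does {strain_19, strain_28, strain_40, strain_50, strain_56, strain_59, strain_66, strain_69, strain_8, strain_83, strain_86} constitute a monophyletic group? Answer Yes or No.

No

The MRCA of the listed taxa subtends ((strain_81,strain_28),((((strain_56,strain_69),strain_77),((strain_40,(((strain_59,strain_66),strain_50),(strain_83,strain_86))),strain_19)),strain_8)).
That clade also contains strain_77, strain_81, which are not in the proposed group, so the group is not monophyletic.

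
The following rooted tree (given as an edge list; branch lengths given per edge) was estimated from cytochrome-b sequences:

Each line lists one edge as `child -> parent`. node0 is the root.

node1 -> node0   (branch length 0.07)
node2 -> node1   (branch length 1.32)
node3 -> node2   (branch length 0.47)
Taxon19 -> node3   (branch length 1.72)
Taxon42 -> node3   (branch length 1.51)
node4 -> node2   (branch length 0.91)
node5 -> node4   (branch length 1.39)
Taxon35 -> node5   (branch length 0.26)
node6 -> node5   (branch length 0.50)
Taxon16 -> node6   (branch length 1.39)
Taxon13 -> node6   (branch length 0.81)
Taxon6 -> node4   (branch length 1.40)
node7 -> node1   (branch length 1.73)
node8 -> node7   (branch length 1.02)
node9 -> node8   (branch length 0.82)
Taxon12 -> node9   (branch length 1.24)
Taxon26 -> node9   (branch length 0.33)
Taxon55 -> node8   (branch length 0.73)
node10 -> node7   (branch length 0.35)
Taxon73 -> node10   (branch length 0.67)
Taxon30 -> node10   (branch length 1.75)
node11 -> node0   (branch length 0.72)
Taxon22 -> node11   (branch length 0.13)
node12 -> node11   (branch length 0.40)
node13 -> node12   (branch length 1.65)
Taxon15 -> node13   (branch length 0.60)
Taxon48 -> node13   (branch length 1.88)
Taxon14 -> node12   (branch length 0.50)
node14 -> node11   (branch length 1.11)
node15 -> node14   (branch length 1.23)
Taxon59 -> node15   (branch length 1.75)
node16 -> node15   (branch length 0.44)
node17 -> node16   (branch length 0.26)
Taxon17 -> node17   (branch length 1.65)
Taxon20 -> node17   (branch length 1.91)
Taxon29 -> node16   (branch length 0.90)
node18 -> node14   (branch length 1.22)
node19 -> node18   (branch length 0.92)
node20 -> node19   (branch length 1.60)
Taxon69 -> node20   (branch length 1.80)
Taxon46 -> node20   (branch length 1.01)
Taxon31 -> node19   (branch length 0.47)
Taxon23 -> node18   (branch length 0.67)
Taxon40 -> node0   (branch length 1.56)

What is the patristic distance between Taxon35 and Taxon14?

5.57

The path runs Taxon35 → … → MRCA → … → Taxon14; the MRCA is the root of the tree.
Branch lengths along that path: 0.26 + 1.39 + 0.91 + 1.32 + 0.07 + 0.72 + 0.40 + 0.50 = 5.57.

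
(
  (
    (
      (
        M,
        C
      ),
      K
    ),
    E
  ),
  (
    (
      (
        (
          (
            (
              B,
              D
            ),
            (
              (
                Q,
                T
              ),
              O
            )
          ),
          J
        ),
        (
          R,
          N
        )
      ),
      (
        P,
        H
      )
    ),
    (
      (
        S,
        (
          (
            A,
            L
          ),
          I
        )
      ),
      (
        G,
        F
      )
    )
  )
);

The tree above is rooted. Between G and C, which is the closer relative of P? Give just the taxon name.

The MRCA of P and G subtends ((((((B,D),((Q,T),O)),J),(R,N)),(P,H)),((S,((A,L),I)),(G,F))) (16 taxa).
The MRCA of P and C is the root, subtending the entire tree (20 taxa).
The first is nested inside the second, so P shares a more recent common ancestor with G.

G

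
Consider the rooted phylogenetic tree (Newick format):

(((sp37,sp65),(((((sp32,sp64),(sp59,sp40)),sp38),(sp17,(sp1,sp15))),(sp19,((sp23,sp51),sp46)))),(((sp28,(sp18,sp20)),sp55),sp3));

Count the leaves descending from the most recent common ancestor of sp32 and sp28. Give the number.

19

The MRCA of sp32 and sp28 is the root, so the clade is the entire tree.
That clade contains 19 terminal taxa: sp1, sp15, sp17, sp18, sp19, sp20, sp23, sp28, sp3, sp32, sp37, sp38, sp40, sp46, sp51, sp55, sp59, sp64, sp65.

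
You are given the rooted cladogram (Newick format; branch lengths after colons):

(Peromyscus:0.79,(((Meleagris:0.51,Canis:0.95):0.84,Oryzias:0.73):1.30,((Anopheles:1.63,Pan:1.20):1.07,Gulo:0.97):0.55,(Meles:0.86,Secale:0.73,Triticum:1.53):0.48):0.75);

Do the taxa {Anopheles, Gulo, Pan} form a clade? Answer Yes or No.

Yes

The most recent common ancestor of these taxa subtends ((Anopheles,Pan),Gulo).
That clade has exactly 3 tips — every listed taxon and nothing else — so the group is monophyletic.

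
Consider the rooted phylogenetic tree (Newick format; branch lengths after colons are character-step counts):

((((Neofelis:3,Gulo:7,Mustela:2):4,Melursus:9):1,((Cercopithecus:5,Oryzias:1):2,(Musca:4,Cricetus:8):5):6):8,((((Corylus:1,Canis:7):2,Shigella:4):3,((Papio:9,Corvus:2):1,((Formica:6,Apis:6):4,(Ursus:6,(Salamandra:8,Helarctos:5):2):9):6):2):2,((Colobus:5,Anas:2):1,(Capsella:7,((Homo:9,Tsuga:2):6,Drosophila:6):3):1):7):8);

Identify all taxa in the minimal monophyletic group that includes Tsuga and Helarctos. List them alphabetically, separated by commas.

Anas, Apis, Canis, Capsella, Colobus, Corvus, Corylus, Drosophila, Formica, Helarctos, Homo, Papio, Salamandra, Shigella, Tsuga, Ursus

Tracing Tsuga: it sits inside (Homo,Tsuga).
Tracing Helarctos: it sits inside (Salamandra,Helarctos).
The smallest clade enclosing both is ((((Corylus,Canis),Shigella),((Papio,Corvus),((Formica,Apis),(Ursus,(Salamandra,Helarctos))))),((Colobus,Anas),(Capsella,((Homo,Tsuga),Drosophila)))); the answer is its 16 terminal taxa in alphabetical order.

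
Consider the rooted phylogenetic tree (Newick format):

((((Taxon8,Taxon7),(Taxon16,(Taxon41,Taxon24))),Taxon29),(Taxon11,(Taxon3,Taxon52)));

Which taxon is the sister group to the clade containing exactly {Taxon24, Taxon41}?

Taxon16

The clade containing exactly {Taxon24, Taxon41} attaches to the tree at the node subtending (Taxon16,(Taxon41,Taxon24)).
The other lineage descending from that same node — the sister group — is the single tip Taxon16.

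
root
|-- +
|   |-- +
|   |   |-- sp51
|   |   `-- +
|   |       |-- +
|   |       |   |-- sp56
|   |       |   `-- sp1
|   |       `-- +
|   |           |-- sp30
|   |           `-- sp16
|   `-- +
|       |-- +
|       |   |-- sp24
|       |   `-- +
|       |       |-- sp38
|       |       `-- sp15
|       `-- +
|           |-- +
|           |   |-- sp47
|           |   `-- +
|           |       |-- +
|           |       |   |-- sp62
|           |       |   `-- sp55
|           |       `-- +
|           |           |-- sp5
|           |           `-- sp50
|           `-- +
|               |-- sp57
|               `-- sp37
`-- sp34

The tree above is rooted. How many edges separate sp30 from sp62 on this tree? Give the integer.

10

The MRCA of sp30 and sp62 is the node subtending ((sp51,((sp56,sp1),(sp30,sp16))),((sp24,(sp38,sp15)),((sp47,((sp62,sp55),(sp5,sp50))),(sp57,sp37)))).
From sp30 up to that node: 4 branches. From sp62 up to the same node: 6 branches. Total: 4 + 6 = 10.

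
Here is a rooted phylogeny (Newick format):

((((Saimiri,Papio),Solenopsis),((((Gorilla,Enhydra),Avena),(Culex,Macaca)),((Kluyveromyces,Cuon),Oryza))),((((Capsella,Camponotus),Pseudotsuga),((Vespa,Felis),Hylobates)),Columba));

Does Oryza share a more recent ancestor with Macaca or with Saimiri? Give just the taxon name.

Macaca

The MRCA of Oryza and Macaca subtends ((((Gorilla,Enhydra),Avena),(Culex,Macaca)),((Kluyveromyces,Cuon),Oryza)) (8 taxa).
The MRCA of Oryza and Saimiri subtends (((Saimiri,Papio),Solenopsis),((((Gorilla,Enhydra),Avena),(Culex,Macaca)),((Kluyveromyces,Cuon),Oryza))) (11 taxa).
The first is nested inside the second, so Oryza shares a more recent common ancestor with Macaca.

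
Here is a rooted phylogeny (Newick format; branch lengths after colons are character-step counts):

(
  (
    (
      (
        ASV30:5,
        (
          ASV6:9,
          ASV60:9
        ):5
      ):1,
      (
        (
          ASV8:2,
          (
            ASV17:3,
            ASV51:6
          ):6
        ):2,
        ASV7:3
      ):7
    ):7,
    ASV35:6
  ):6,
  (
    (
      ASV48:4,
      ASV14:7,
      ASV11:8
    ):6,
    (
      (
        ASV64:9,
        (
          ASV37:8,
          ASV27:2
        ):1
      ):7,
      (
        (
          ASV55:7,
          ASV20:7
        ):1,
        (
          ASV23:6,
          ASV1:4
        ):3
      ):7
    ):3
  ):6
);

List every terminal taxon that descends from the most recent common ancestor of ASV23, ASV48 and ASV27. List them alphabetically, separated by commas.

ASV1, ASV11, ASV14, ASV20, ASV23, ASV27, ASV37, ASV48, ASV55, ASV64

Tracing ASV23: it sits inside (ASV23,ASV1).
Tracing ASV48: it sits inside (ASV48,ASV14,ASV11).
Tracing ASV27: it sits inside (ASV37,ASV27).
The smallest clade enclosing all 3 is ((ASV48,ASV14,ASV11),((ASV64,(ASV37,ASV27)),((ASV55,ASV20),(ASV23,ASV1)))); the answer is its 10 terminal taxa in alphabetical order.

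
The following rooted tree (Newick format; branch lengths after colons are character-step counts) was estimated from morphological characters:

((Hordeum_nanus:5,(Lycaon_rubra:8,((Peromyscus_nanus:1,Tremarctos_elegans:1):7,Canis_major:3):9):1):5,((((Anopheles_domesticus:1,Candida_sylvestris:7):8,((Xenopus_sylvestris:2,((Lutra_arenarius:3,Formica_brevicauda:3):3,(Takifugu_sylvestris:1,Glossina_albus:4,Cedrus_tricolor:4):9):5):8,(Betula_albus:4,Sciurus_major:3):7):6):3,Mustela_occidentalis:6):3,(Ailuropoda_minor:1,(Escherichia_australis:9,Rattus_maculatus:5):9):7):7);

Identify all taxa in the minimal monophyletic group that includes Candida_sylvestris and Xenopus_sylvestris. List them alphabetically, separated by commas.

Anopheles_domesticus, Betula_albus, Candida_sylvestris, Cedrus_tricolor, Formica_brevicauda, Glossina_albus, Lutra_arenarius, Sciurus_major, Takifugu_sylvestris, Xenopus_sylvestris

Tracing Candida_sylvestris: it sits inside (Anopheles_domesticus,Candida_sylvestris).
Tracing Xenopus_sylvestris: it sits inside (Xenopus_sylvestris,((Lutra_arenarius,Formica_brevicauda),(Takifugu_sylvestris,Glossina_albus,Cedrus_tricolor))).
The smallest clade enclosing both is ((Anopheles_domesticus,Candida_sylvestris),((Xenopus_sylvestris,((Lutra_arenarius,Formica_brevicauda),(Takifugu_sylvestris,Glossina_albus,Cedrus_tricolor))),(Betula_albus,Sciurus_major))); the answer is its 10 terminal taxa in alphabetical order.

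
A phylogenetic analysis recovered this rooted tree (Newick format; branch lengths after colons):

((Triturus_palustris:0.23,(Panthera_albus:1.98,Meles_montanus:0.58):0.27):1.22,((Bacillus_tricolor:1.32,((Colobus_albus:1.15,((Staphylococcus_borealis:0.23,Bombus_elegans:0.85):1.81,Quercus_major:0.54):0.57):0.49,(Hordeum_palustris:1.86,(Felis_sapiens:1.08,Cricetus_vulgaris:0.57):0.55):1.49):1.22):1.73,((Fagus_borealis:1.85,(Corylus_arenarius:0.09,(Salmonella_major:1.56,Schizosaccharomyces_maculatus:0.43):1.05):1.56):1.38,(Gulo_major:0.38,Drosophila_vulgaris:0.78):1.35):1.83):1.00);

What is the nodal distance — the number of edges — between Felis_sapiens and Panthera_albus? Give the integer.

9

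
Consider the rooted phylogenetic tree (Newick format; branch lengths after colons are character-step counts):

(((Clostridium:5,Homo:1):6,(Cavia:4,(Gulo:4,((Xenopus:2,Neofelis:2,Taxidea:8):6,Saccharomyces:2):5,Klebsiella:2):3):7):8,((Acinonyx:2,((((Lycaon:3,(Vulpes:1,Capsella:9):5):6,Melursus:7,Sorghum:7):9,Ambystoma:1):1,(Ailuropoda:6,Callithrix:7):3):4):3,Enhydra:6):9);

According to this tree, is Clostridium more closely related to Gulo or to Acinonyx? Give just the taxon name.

Gulo

The MRCA of Clostridium and Gulo subtends ((Clostridium,Homo),(Cavia,(Gulo,((Xenopus,Neofelis,Taxidea),Saccharomyces),Klebsiella))) (9 taxa).
The MRCA of Clostridium and Acinonyx is the root, subtending the entire tree (19 taxa).
The first is nested inside the second, so Clostridium shares a more recent common ancestor with Gulo.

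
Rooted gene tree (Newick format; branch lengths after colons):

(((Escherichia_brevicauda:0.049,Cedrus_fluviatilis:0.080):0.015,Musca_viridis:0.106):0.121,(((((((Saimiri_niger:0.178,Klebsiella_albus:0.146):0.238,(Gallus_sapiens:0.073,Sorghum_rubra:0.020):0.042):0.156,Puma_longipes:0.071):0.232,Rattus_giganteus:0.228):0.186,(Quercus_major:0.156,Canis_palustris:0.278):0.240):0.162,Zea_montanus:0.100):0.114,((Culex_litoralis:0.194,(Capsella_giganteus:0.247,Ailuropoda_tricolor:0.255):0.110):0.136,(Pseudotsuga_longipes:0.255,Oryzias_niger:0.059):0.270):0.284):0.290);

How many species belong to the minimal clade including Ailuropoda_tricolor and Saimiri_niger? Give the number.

14

The MRCA of Ailuropoda_tricolor and Saimiri_niger is the node subtending (((((((Saimiri_niger,Klebsiella_albus),(Gallus_sapiens,Sorghum_rubra)),Puma_longipes),Rattus_giganteus),(Quercus_major,Canis_palustris)),Zea_montanus),((Culex_litoralis,(Capsella_giganteus,Ailuropoda_tricolor)),(Pseudotsuga_longipes,Oryzias_niger))).
That clade contains 14 terminal taxa: Ailuropoda_tricolor, Canis_palustris, Capsella_giganteus, Culex_litoralis, Gallus_sapiens, Klebsiella_albus, Oryzias_niger, Pseudotsuga_longipes, Puma_longipes, Quercus_major, Rattus_giganteus, Saimiri_niger, Sorghum_rubra, Zea_montanus.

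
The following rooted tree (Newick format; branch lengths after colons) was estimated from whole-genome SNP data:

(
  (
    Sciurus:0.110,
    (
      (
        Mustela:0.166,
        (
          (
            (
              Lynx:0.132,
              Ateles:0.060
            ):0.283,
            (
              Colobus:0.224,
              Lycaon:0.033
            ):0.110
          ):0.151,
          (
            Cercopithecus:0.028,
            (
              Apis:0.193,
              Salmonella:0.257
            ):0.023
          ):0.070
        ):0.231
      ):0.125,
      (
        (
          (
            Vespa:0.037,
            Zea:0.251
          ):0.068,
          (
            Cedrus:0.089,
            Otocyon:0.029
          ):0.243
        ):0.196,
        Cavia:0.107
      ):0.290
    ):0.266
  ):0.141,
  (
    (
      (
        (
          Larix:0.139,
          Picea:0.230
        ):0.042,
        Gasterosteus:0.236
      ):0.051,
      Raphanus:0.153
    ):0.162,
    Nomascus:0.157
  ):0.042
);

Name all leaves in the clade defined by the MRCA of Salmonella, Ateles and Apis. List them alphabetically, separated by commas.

Tracing Salmonella: it sits inside (Apis,Salmonella).
Tracing Ateles: it sits inside (Lynx,Ateles).
Tracing Apis: it sits inside (Apis,Salmonella).
The smallest clade enclosing all 3 is (((Lynx,Ateles),(Colobus,Lycaon)),(Cercopithecus,(Apis,Salmonella))); the answer is its 7 terminal taxa in alphabetical order.

Apis, Ateles, Cercopithecus, Colobus, Lycaon, Lynx, Salmonella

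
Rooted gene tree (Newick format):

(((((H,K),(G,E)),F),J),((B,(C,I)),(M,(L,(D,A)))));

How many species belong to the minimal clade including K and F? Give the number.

5

The MRCA of K and F is the node subtending (((H,K),(G,E)),F).
That clade contains 5 terminal taxa: E, F, G, H, K.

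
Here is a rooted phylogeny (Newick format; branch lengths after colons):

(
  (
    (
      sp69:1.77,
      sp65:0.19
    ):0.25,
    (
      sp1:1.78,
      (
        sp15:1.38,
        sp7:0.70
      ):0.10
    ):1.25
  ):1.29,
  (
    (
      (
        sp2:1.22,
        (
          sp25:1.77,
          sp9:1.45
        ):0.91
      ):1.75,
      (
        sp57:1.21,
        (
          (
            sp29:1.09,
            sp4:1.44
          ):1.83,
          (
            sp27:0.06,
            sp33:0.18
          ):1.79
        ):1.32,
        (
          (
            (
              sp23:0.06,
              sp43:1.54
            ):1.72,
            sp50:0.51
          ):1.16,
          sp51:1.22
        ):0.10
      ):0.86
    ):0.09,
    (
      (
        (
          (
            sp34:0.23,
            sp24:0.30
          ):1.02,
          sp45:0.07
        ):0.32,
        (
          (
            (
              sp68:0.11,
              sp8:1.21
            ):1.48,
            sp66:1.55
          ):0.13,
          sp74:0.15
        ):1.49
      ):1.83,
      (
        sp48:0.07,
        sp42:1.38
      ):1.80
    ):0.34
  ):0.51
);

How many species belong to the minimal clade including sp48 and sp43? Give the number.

The MRCA of sp48 and sp43 is the node subtending (((sp2,(sp25,sp9)),(sp57,((sp29,sp4),(sp27,sp33)),(((sp23,sp43),sp50),sp51))),((((sp34,sp24),sp45),(((sp68,sp8),sp66),sp74)),(sp48,sp42))).
That clade contains 21 terminal taxa: sp2, sp23, sp24, sp25, sp27, sp29, sp33, sp34, sp4, sp42, sp43, sp45, sp48, sp50, sp51, sp57, sp66, sp68, sp74, sp8, sp9.

21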